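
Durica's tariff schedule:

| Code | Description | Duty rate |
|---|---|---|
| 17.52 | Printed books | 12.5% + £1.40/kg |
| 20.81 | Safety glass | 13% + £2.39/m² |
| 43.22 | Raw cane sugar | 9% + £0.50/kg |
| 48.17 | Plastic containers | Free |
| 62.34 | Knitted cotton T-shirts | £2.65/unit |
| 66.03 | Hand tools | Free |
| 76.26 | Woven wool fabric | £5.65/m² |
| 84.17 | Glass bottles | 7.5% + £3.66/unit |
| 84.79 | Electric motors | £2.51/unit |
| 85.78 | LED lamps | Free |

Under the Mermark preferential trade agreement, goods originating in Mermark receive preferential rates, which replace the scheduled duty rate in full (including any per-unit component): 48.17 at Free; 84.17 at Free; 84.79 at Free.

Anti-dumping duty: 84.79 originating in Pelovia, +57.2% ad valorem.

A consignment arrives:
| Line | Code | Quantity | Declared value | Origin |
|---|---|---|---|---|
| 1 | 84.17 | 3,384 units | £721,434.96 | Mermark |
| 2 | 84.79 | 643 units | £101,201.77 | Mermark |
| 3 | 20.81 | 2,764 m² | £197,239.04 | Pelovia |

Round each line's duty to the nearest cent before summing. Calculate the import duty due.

£32,247.04

Line 1 (84.17, Mermark, 3,384 units, £721,434.96):
Base rate for 84.17 is 7.5% + £3.66/unit.
Origin Mermark qualifies under the Durica–Mermark agreement and 84.17 is covered: preferential rate Free applies instead.
Duty = £721,434.96 × 0% = £0.00.
Line 2 (84.79, Mermark, 643 units, £101,201.77):
Base rate for 84.79 is £2.51/unit.
Origin Mermark qualifies under the Durica–Mermark agreement and 84.79 is covered: preferential rate Free applies instead.
The additional-duty order on 84.79 targets Pelovia, not Mermark; it does not apply.
Duty = £101,201.77 × 0% = £0.00.
Line 3 (20.81, Pelovia, 2,764 m², £197,239.04):
Base rate for 20.81 is 13% + £2.39/m².
Duty = £197,239.04 × 13% + 2,764 × £2.39 = £32,247.04.
Total = £0.00 + £0.00 + £32,247.04 = £32,247.04.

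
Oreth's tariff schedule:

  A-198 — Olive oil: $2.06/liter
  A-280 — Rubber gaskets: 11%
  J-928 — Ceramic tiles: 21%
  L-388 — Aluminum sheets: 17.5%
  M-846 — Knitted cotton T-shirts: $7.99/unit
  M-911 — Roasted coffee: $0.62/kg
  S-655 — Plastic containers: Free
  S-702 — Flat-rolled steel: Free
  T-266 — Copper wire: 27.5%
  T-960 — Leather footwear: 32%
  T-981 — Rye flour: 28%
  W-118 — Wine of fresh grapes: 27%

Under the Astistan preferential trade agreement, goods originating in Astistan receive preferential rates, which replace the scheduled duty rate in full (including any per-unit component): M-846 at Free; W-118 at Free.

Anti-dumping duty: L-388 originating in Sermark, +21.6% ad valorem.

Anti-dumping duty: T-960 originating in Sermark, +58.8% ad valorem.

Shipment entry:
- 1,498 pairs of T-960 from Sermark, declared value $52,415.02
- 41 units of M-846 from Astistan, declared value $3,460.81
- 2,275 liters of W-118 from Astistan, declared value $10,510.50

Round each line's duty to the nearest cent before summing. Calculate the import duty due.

Line 1 (T-960, Sermark, 1,498 pairs, $52,415.02):
Base rate for T-960 is 32%.
Additional duty on T-960 from Sermark: +58.8%. Applied ad valorem rate: 32% + 58.8% = 90.8%.
Duty = $52,415.02 × 90.8% = $47,592.84.
Line 2 (M-846, Astistan, 41 units, $3,460.81):
Base rate for M-846 is $7.99/unit.
Origin Astistan qualifies under the Oreth–Astistan agreement and M-846 is covered: preferential rate Free applies instead.
Duty = $3,460.81 × 0% = $0.00.
Line 3 (W-118, Astistan, 2,275 liters, $10,510.50):
Base rate for W-118 is 27%.
Origin Astistan qualifies under the Oreth–Astistan agreement and W-118 is covered: preferential rate Free applies instead.
Duty = $10,510.50 × 0% = $0.00.
Total = $47,592.84 + $0.00 + $0.00 = $47,592.84.

$47,592.84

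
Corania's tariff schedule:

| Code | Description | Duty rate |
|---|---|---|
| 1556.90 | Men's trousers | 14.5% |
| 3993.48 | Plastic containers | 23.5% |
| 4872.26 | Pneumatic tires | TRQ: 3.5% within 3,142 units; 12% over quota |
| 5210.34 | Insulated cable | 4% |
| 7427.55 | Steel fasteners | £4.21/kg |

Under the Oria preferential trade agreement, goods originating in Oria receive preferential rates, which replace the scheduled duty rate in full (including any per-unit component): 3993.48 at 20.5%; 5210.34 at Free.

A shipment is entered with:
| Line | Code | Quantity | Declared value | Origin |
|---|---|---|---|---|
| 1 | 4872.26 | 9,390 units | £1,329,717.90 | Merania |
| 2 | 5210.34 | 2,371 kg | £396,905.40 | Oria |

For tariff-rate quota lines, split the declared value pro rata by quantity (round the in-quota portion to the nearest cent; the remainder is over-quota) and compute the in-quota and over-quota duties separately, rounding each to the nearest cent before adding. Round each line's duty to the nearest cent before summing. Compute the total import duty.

£121,746.36

Line 1 (4872.26, Merania, 9,390 units, £1,329,717.90):
Code 4872.26 is under a tariff-rate quota (threshold 3,142 units). In-quota: 3,142 units at 3.5%; over-quota: 6,248 units at 12%.
Pro-rata value split: in-quota = £1,329,717.90 × 3,142/9,390 = £444,938.62; over-quota = £1,329,717.90 − £444,938.62 = £884,779.28.
In-quota duty = £444,938.62 × 3.5% = £15,572.85. Over-quota duty = £884,779.28 × 12% = £106,173.51.
Line duty = £15,572.85 + £106,173.51 = £121,746.36.
Line 2 (5210.34, Oria, 2,371 kg, £396,905.40):
Base rate for 5210.34 is 4%.
Origin Oria qualifies under the Corania–Oria agreement and 5210.34 is covered: preferential rate Free applies instead.
Duty = £396,905.40 × 0% = £0.00.
Total = £121,746.36 + £0.00 = £121,746.36.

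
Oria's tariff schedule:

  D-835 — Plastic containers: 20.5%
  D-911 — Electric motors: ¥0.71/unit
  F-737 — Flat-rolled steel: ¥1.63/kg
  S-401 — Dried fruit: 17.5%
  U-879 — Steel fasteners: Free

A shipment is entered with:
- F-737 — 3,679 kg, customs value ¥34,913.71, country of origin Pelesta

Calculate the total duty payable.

¥5,996.77

Line 1 (F-737, Pelesta, 3,679 kg, ¥34,913.71):
Base rate for F-737 is ¥1.63/kg.
Duty = 3,679 × ¥1.63 = ¥5,996.77.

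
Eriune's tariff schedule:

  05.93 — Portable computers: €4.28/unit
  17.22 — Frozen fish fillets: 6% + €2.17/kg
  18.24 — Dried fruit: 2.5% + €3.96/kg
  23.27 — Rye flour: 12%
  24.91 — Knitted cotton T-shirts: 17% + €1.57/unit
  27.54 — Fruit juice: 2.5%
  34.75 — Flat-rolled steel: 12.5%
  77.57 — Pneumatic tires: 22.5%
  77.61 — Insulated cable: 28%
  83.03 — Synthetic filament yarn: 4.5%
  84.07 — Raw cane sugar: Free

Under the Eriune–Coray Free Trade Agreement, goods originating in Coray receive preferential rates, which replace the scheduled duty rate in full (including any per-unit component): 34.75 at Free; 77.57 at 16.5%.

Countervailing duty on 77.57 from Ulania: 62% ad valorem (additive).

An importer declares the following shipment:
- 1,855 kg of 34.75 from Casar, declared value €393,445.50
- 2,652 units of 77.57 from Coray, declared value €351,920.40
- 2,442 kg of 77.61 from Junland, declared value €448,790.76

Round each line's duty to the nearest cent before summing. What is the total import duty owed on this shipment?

Line 1 (34.75, Casar, 1,855 kg, €393,445.50):
Base rate for 34.75 is 12.5%.
34.75 has an FTA preferential rate, but origin Casar is not Coray; base rate stands.
Duty = €393,445.50 × 12.5% = €49,180.69.
Line 2 (77.57, Coray, 2,652 units, €351,920.40):
Base rate for 77.57 is 22.5%.
Origin Coray qualifies under the Eriune–Coray agreement and 77.57 is covered: preferential rate 16.5% applies instead.
The additional-duty order on 77.57 targets Ulania, not Coray; it does not apply.
Duty = €351,920.40 × 16.5% = €58,066.87.
Line 3 (77.61, Junland, 2,442 kg, €448,790.76):
Base rate for 77.61 is 28%.
Duty = €448,790.76 × 28% = €125,661.41.
Total = €49,180.69 + €58,066.87 + €125,661.41 = €232,908.97.

€232,908.97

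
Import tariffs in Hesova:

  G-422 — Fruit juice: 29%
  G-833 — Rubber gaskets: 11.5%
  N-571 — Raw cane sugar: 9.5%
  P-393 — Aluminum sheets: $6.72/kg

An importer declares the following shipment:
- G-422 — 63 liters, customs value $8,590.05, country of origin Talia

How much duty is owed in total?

$2,491.11

Line 1 (G-422, Talia, 63 liters, $8,590.05):
Base rate for G-422 is 29%.
Duty = $8,590.05 × 29% = $2,491.11.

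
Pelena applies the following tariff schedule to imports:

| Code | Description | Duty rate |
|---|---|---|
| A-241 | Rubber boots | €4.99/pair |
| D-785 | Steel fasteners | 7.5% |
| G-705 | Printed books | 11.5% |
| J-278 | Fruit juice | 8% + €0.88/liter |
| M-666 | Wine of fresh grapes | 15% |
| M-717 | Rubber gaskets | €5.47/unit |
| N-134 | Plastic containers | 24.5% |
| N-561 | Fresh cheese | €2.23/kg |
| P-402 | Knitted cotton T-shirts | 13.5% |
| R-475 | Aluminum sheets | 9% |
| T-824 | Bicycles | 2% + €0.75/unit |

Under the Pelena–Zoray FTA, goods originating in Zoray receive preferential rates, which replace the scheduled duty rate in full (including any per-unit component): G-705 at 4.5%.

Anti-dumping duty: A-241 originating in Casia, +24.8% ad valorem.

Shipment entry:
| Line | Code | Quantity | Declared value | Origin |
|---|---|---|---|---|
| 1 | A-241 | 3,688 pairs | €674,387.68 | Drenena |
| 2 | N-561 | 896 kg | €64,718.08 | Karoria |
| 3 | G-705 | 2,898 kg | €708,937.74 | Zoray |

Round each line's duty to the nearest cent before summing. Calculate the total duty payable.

Line 1 (A-241, Drenena, 3,688 pairs, €674,387.68):
Base rate for A-241 is €4.99/pair.
The additional-duty order on A-241 targets Casia, not Drenena; it does not apply.
Duty = 3,688 × €4.99 = €18,403.12.
Line 2 (N-561, Karoria, 896 kg, €64,718.08):
Base rate for N-561 is €2.23/kg.
Duty = 896 × €2.23 = €1,998.08.
Line 3 (G-705, Zoray, 2,898 kg, €708,937.74):
Base rate for G-705 is 11.5%.
Origin Zoray qualifies under the Pelena–Zoray agreement and G-705 is covered: preferential rate 4.5% applies instead.
Duty = €708,937.74 × 4.5% = €31,902.20.
Total = €18,403.12 + €1,998.08 + €31,902.20 = €52,303.40.

€52,303.40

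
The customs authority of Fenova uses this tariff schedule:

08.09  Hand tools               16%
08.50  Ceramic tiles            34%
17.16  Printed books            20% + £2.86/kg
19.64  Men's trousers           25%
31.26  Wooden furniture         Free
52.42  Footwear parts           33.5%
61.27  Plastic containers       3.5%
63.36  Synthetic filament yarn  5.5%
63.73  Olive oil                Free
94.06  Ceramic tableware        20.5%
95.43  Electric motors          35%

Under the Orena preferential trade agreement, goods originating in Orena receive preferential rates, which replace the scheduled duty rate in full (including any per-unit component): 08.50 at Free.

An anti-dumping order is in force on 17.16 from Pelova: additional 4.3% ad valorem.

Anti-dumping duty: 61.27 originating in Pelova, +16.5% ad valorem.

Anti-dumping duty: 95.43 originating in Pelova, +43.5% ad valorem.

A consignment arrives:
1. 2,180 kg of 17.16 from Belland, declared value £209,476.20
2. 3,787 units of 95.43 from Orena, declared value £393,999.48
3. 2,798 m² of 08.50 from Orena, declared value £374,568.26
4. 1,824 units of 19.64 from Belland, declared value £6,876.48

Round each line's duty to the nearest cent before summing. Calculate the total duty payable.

Line 1 (17.16, Belland, 2,180 kg, £209,476.20):
Base rate for 17.16 is 20% + £2.86/kg.
The additional-duty order on 17.16 targets Pelova, not Belland; it does not apply.
Duty = £209,476.20 × 20% + 2,180 × £2.86 = £48,130.04.
Line 2 (95.43, Orena, 3,787 units, £393,999.48):
Base rate for 95.43 is 35%.
Origin Orena is the FTA partner but 95.43 is not on the preference list; base rate stands.
The additional-duty order on 95.43 targets Pelova, not Orena; it does not apply.
Duty = £393,999.48 × 35% = £137,899.82.
Line 3 (08.50, Orena, 2,798 m², £374,568.26):
Base rate for 08.50 is 34%.
Origin Orena qualifies under the Fenova–Orena agreement and 08.50 is covered: preferential rate Free applies instead.
Duty = £374,568.26 × 0% = £0.00.
Line 4 (19.64, Belland, 1,824 units, £6,876.48):
Base rate for 19.64 is 25%.
Duty = £6,876.48 × 25% = £1,719.12.
Total = £48,130.04 + £137,899.82 + £0.00 + £1,719.12 = £187,748.98.

£187,748.98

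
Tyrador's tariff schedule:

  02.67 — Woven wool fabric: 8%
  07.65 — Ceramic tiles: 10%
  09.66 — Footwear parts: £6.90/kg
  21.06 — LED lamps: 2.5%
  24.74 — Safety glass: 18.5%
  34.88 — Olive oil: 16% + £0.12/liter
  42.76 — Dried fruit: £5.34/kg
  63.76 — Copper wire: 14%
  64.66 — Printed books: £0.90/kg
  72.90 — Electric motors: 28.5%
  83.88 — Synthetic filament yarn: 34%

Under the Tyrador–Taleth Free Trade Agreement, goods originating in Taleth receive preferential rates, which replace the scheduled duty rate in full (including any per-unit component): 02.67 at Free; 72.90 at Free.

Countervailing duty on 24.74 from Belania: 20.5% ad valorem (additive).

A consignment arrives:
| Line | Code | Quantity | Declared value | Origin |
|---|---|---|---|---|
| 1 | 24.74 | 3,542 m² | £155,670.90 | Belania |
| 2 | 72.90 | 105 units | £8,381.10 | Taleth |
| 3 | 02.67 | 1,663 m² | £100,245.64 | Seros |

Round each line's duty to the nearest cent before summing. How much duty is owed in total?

£68,731.30

Line 1 (24.74, Belania, 3,542 m², £155,670.90):
Base rate for 24.74 is 18.5%.
Additional duty on 24.74 from Belania: +20.5%. Applied ad valorem rate: 18.5% + 20.5% = 39%.
Duty = £155,670.90 × 39% = £60,711.65.
Line 2 (72.90, Taleth, 105 units, £8,381.10):
Base rate for 72.90 is 28.5%.
Origin Taleth qualifies under the Tyrador–Taleth agreement and 72.90 is covered: preferential rate Free applies instead.
Duty = £8,381.10 × 0% = £0.00.
Line 3 (02.67, Seros, 1,663 m², £100,245.64):
Base rate for 02.67 is 8%.
02.67 has an FTA preferential rate, but origin Seros is not Taleth; base rate stands.
Duty = £100,245.64 × 8% = £8,019.65.
Total = £60,711.65 + £0.00 + £8,019.65 = £68,731.30.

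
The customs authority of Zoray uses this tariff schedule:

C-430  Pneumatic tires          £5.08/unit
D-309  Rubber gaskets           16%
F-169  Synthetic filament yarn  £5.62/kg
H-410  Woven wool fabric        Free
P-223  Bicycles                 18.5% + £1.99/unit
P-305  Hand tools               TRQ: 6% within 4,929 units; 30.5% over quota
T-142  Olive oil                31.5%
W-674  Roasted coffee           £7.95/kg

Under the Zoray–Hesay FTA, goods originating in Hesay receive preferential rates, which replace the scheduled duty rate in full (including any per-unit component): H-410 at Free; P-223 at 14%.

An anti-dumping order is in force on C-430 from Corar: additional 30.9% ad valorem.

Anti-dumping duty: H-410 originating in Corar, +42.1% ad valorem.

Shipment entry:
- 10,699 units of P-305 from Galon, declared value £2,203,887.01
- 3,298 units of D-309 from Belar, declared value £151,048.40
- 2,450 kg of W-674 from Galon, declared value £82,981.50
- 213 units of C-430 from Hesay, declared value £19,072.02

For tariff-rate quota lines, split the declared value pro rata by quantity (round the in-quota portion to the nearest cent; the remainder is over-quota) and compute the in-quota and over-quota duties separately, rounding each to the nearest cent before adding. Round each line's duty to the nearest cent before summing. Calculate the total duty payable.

£468,158.26

Line 1 (P-305, Galon, 10,699 units, £2,203,887.01):
Code P-305 is under a tariff-rate quota (threshold 4,929 units). In-quota: 4,929 units at 6%; over-quota: 5,770 units at 30.5%.
Pro-rata value split: in-quota = £2,203,887.01 × 4,929/10,699 = £1,015,324.71; over-quota = £2,203,887.01 − £1,015,324.71 = £1,188,562.30.
In-quota duty = £1,015,324.71 × 6% = £60,919.48. Over-quota duty = £1,188,562.30 × 30.5% = £362,511.50.
Line duty = £60,919.48 + £362,511.50 = £423,430.98.
Line 2 (D-309, Belar, 3,298 units, £151,048.40):
Base rate for D-309 is 16%.
Duty = £151,048.40 × 16% = £24,167.74.
Line 3 (W-674, Galon, 2,450 kg, £82,981.50):
Base rate for W-674 is £7.95/kg.
Duty = 2,450 × £7.95 = £19,477.50.
Line 4 (C-430, Hesay, 213 units, £19,072.02):
Base rate for C-430 is £5.08/unit.
Origin Hesay is the FTA partner but C-430 is not on the preference list; base rate stands.
The additional-duty order on C-430 targets Corar, not Hesay; it does not apply.
Duty = 213 × £5.08 = £1,082.04.
Total = £423,430.98 + £24,167.74 + £19,477.50 + £1,082.04 = £468,158.26.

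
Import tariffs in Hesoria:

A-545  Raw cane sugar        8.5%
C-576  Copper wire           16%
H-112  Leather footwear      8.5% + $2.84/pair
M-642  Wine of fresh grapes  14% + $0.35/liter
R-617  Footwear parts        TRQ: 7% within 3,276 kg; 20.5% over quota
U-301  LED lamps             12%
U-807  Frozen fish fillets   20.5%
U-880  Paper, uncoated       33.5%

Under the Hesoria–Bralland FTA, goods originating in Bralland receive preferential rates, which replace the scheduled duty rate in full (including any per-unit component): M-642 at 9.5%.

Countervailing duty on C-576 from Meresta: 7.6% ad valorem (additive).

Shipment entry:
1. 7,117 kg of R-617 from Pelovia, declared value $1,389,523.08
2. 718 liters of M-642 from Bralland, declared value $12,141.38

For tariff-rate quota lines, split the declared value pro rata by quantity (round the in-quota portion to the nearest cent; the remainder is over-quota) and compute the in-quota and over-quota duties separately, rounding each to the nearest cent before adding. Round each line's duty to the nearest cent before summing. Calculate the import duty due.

$199,658.82

Line 1 (R-617, Pelovia, 7,117 kg, $1,389,523.08):
Code R-617 is under a tariff-rate quota (threshold 3,276 kg). In-quota: 3,276 kg at 7%; over-quota: 3,841 kg at 20.5%.
Pro-rata value split: in-quota = $1,389,523.08 × 3,276/7,117 = $639,606.24; over-quota = $1,389,523.08 − $639,606.24 = $749,916.84.
In-quota duty = $639,606.24 × 7% = $44,772.44. Over-quota duty = $749,916.84 × 20.5% = $153,732.95.
Line duty = $44,772.44 + $153,732.95 = $198,505.39.
Line 2 (M-642, Bralland, 718 liters, $12,141.38):
Base rate for M-642 is 14% + $0.35/liter.
Origin Bralland qualifies under the Hesoria–Bralland agreement and M-642 is covered: preferential rate 9.5% applies instead.
Duty = $12,141.38 × 9.5% = $1,153.43.
Total = $198,505.39 + $1,153.43 = $199,658.82.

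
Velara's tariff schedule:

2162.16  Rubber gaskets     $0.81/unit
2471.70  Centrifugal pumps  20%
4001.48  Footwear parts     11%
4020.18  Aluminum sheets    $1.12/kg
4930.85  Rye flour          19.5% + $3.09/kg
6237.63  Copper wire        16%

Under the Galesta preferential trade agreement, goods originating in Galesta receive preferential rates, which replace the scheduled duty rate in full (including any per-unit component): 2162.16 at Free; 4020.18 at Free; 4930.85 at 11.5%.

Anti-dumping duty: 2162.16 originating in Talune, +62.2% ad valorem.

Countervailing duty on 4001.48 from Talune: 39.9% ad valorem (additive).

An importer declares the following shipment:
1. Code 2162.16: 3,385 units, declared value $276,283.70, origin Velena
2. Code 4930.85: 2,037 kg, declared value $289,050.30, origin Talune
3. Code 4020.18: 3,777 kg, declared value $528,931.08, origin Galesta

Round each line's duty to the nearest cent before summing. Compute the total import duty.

Line 1 (2162.16, Velena, 3,385 units, $276,283.70):
Base rate for 2162.16 is $0.81/unit.
2162.16 has an FTA preferential rate, but origin Velena is not Galesta; base rate stands.
The additional-duty order on 2162.16 targets Talune, not Velena; it does not apply.
Duty = 3,385 × $0.81 = $2,741.85.
Line 2 (4930.85, Talune, 2,037 kg, $289,050.30):
Base rate for 4930.85 is 19.5% + $3.09/kg.
4930.85 has an FTA preferential rate, but origin Talune is not Galesta; base rate stands.
Duty = $289,050.30 × 19.5% + 2,037 × $3.09 = $62,659.14.
Line 3 (4020.18, Galesta, 3,777 kg, $528,931.08):
Base rate for 4020.18 is $1.12/kg.
Origin Galesta qualifies under the Velara–Galesta agreement and 4020.18 is covered: preferential rate Free applies instead.
Duty = $528,931.08 × 0% = $0.00.
Total = $2,741.85 + $62,659.14 + $0.00 = $65,400.99.

$65,400.99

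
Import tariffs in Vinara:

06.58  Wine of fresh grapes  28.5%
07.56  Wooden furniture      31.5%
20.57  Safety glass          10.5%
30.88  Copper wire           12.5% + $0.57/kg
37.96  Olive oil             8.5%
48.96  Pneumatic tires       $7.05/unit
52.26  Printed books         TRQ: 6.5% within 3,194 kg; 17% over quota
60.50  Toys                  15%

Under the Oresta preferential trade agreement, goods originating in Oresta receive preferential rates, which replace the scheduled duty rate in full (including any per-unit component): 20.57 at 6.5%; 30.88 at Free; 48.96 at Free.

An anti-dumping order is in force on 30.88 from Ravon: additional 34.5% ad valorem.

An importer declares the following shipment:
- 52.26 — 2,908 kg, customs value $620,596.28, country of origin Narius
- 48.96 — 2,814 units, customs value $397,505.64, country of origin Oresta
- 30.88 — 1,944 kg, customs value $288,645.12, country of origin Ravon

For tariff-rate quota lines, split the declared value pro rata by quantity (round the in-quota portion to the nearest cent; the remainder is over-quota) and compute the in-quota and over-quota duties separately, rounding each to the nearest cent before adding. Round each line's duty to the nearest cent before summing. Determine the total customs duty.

Line 1 (52.26, Narius, 2,908 kg, $620,596.28):
Code 52.26 is under a tariff-rate quota (threshold 3,194 kg). Quantity 2,908 kg is within the quota, so the in-quota rate 6.5% applies to the full value.
Duty = $620,596.28 × 6.5% = $40,338.76.
Line 2 (48.96, Oresta, 2,814 units, $397,505.64):
Base rate for 48.96 is $7.05/unit.
Origin Oresta qualifies under the Vinara–Oresta agreement and 48.96 is covered: preferential rate Free applies instead.
Duty = $397,505.64 × 0% = $0.00.
Line 3 (30.88, Ravon, 1,944 kg, $288,645.12):
Base rate for 30.88 is 12.5% + $0.57/kg.
30.88 has an FTA preferential rate, but origin Ravon is not Oresta; base rate stands.
Additional duty on 30.88 from Ravon: +34.5%. Applied ad valorem rate: 12.5% + 34.5% = 47%.
Duty = $288,645.12 × 47% + 1,944 × $0.57 = $136,771.29.
Total = $40,338.76 + $0.00 + $136,771.29 = $177,110.05.

$177,110.05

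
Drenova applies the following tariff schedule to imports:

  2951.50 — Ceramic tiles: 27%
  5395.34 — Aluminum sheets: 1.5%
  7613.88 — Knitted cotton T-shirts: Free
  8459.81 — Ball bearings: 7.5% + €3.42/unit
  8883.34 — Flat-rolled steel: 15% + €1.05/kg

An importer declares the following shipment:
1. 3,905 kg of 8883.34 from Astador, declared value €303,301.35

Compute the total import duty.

€49,595.45

Line 1 (8883.34, Astador, 3,905 kg, €303,301.35):
Base rate for 8883.34 is 15% + €1.05/kg.
Duty = €303,301.35 × 15% + 3,905 × €1.05 = €49,595.45.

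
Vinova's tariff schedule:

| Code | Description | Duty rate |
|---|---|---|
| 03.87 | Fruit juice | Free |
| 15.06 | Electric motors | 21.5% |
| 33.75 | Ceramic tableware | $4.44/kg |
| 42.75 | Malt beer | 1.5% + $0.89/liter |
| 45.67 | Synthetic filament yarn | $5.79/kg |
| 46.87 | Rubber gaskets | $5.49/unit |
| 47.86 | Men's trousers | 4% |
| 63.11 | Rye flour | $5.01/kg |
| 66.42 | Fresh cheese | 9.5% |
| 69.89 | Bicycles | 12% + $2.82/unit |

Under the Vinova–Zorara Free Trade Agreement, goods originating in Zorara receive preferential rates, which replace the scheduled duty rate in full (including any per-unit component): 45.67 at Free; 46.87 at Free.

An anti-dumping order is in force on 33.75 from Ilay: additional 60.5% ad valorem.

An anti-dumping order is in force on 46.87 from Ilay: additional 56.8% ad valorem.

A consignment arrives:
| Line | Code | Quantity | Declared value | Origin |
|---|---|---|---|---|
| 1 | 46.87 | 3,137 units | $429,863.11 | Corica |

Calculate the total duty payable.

$17,222.13

Line 1 (46.87, Corica, 3,137 units, $429,863.11):
Base rate for 46.87 is $5.49/unit.
46.87 has an FTA preferential rate, but origin Corica is not Zorara; base rate stands.
The additional-duty order on 46.87 targets Ilay, not Corica; it does not apply.
Duty = 3,137 × $5.49 = $17,222.13.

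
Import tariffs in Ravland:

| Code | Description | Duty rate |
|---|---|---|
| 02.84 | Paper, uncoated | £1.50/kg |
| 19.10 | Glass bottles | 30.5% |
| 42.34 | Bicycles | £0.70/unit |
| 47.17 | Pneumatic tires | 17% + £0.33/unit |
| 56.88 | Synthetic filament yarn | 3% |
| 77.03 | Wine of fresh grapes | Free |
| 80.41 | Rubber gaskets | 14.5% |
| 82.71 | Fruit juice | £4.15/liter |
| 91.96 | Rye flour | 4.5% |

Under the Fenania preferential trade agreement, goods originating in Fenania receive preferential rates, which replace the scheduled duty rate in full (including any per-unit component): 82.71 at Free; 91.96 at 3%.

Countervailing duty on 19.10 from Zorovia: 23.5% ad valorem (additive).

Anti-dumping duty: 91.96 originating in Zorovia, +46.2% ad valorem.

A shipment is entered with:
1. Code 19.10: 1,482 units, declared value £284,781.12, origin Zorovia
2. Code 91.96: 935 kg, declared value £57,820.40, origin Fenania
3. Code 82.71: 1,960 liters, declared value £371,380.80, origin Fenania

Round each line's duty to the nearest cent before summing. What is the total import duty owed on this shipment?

£155,516.41

Line 1 (19.10, Zorovia, 1,482 units, £284,781.12):
Base rate for 19.10 is 30.5%.
Additional duty on 19.10 from Zorovia: +23.5%. Applied ad valorem rate: 30.5% + 23.5% = 54%.
Duty = £284,781.12 × 54% = £153,781.80.
Line 2 (91.96, Fenania, 935 kg, £57,820.40):
Base rate for 91.96 is 4.5%.
Origin Fenania qualifies under the Ravland–Fenania agreement and 91.96 is covered: preferential rate 3% applies instead.
The additional-duty order on 91.96 targets Zorovia, not Fenania; it does not apply.
Duty = £57,820.40 × 3% = £1,734.61.
Line 3 (82.71, Fenania, 1,960 liters, £371,380.80):
Base rate for 82.71 is £4.15/liter.
Origin Fenania qualifies under the Ravland–Fenania agreement and 82.71 is covered: preferential rate Free applies instead.
Duty = £371,380.80 × 0% = £0.00.
Total = £153,781.80 + £1,734.61 + £0.00 = £155,516.41.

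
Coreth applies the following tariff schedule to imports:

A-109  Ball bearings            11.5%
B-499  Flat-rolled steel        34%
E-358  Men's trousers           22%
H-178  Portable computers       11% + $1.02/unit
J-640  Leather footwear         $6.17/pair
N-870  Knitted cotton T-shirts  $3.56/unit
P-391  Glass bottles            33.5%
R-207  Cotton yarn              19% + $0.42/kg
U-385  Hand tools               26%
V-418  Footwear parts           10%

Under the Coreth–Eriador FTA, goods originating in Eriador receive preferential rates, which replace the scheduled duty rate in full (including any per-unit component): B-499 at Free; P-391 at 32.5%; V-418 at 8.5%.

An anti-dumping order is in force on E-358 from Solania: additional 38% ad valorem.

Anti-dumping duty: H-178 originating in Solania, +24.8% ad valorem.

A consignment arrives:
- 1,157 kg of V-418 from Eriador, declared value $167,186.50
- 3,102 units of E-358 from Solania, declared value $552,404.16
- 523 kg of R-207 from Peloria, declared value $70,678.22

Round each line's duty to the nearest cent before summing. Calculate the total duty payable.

Line 1 (V-418, Eriador, 1,157 kg, $167,186.50):
Base rate for V-418 is 10%.
Origin Eriador qualifies under the Coreth–Eriador agreement and V-418 is covered: preferential rate 8.5% applies instead.
Duty = $167,186.50 × 8.5% = $14,210.85.
Line 2 (E-358, Solania, 3,102 units, $552,404.16):
Base rate for E-358 is 22%.
Additional duty on E-358 from Solania: +38%. Applied ad valorem rate: 22% + 38% = 60%.
Duty = $552,404.16 × 60% = $331,442.50.
Line 3 (R-207, Peloria, 523 kg, $70,678.22):
Base rate for R-207 is 19% + $0.42/kg.
Duty = $70,678.22 × 19% + 523 × $0.42 = $13,648.52.
Total = $14,210.85 + $331,442.50 + $13,648.52 = $359,301.87.

$359,301.87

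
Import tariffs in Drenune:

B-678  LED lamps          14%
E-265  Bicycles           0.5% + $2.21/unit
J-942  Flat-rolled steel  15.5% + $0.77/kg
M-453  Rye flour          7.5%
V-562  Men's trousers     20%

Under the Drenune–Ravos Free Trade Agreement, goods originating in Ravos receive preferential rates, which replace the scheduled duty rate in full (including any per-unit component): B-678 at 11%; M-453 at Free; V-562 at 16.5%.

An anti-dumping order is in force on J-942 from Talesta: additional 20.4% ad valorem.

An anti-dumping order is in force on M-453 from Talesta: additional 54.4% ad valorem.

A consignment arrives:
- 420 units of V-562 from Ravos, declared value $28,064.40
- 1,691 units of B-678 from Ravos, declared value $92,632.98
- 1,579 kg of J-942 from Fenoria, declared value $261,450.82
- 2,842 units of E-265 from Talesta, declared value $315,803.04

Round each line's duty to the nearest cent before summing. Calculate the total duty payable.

Line 1 (V-562, Ravos, 420 units, $28,064.40):
Base rate for V-562 is 20%.
Origin Ravos qualifies under the Drenune–Ravos agreement and V-562 is covered: preferential rate 16.5% applies instead.
Duty = $28,064.40 × 16.5% = $4,630.63.
Line 2 (B-678, Ravos, 1,691 units, $92,632.98):
Base rate for B-678 is 14%.
Origin Ravos qualifies under the Drenune–Ravos agreement and B-678 is covered: preferential rate 11% applies instead.
Duty = $92,632.98 × 11% = $10,189.63.
Line 3 (J-942, Fenoria, 1,579 kg, $261,450.82):
Base rate for J-942 is 15.5% + $0.77/kg.
The additional-duty order on J-942 targets Talesta, not Fenoria; it does not apply.
Duty = $261,450.82 × 15.5% + 1,579 × $0.77 = $41,740.71.
Line 4 (E-265, Talesta, 2,842 units, $315,803.04):
Base rate for E-265 is 0.5% + $2.21/unit.
Duty = $315,803.04 × 0.5% + 2,842 × $2.21 = $7,859.84.
Total = $4,630.63 + $10,189.63 + $41,740.71 + $7,859.84 = $64,420.81.

$64,420.81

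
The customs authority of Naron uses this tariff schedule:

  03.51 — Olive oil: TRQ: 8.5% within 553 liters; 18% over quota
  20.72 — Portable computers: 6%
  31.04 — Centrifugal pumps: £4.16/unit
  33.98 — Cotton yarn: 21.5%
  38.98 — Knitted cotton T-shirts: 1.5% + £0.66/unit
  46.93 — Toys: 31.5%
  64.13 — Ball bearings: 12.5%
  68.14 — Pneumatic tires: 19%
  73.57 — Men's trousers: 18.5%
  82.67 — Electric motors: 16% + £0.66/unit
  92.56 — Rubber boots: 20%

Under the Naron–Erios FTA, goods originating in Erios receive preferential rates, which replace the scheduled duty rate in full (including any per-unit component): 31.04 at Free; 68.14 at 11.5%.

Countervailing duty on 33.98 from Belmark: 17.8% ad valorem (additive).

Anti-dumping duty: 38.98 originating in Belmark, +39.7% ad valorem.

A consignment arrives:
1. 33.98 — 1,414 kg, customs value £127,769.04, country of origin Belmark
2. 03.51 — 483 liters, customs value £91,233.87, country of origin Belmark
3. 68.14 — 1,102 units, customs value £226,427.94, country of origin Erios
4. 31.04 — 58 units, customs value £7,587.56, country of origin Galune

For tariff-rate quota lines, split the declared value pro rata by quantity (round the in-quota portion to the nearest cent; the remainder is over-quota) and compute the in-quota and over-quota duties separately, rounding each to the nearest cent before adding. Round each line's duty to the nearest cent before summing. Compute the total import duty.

£84,248.60

Line 1 (33.98, Belmark, 1,414 kg, £127,769.04):
Base rate for 33.98 is 21.5%.
Additional duty on 33.98 from Belmark: +17.8%. Applied ad valorem rate: 21.5% + 17.8% = 39.3%.
Duty = £127,769.04 × 39.3% = £50,213.23.
Line 2 (03.51, Belmark, 483 liters, £91,233.87):
Code 03.51 is under a tariff-rate quota (threshold 553 liters). Quantity 483 liters is within the quota, so the in-quota rate 8.5% applies to the full value.
Duty = £91,233.87 × 8.5% = £7,754.88.
Line 3 (68.14, Erios, 1,102 units, £226,427.94):
Base rate for 68.14 is 19%.
Origin Erios qualifies under the Naron–Erios agreement and 68.14 is covered: preferential rate 11.5% applies instead.
Duty = £226,427.94 × 11.5% = £26,039.21.
Line 4 (31.04, Galune, 58 units, £7,587.56):
Base rate for 31.04 is £4.16/unit.
31.04 has an FTA preferential rate, but origin Galune is not Erios; base rate stands.
Duty = 58 × £4.16 = £241.28.
Total = £50,213.23 + £7,754.88 + £26,039.21 + £241.28 = £84,248.60.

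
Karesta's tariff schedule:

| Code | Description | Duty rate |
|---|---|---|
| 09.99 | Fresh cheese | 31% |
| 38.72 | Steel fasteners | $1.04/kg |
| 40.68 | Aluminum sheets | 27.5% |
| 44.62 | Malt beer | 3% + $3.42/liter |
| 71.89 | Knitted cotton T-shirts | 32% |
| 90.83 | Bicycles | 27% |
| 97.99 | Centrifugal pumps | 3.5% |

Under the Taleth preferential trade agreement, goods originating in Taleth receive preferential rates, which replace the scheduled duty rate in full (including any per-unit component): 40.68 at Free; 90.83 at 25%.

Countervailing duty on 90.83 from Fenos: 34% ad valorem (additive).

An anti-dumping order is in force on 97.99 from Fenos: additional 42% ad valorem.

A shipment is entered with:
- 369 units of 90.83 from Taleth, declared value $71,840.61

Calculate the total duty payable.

Line 1 (90.83, Taleth, 369 units, $71,840.61):
Base rate for 90.83 is 27%.
Origin Taleth qualifies under the Karesta–Taleth agreement and 90.83 is covered: preferential rate 25% applies instead.
The additional-duty order on 90.83 targets Fenos, not Taleth; it does not apply.
Duty = $71,840.61 × 25% = $17,960.15.

$17,960.15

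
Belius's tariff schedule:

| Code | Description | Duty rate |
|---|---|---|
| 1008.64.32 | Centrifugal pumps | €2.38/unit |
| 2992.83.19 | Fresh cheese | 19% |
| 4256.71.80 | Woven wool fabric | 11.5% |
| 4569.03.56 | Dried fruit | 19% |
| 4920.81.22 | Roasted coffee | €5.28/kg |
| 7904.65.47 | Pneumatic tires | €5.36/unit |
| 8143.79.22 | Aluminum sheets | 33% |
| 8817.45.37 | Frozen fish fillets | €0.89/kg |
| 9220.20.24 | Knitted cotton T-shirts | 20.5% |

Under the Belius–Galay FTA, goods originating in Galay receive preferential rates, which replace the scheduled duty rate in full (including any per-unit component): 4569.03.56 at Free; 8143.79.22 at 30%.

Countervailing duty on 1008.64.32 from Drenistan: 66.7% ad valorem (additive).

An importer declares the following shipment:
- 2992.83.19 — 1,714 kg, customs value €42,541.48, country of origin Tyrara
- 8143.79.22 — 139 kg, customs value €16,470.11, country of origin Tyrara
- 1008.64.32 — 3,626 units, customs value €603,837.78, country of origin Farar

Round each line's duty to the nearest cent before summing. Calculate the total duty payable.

Line 1 (2992.83.19, Tyrara, 1,714 kg, €42,541.48):
Base rate for 2992.83.19 is 19%.
Duty = €42,541.48 × 19% = €8,082.88.
Line 2 (8143.79.22, Tyrara, 139 kg, €16,470.11):
Base rate for 8143.79.22 is 33%.
8143.79.22 has an FTA preferential rate, but origin Tyrara is not Galay; base rate stands.
Duty = €16,470.11 × 33% = €5,435.14.
Line 3 (1008.64.32, Farar, 3,626 units, €603,837.78):
Base rate for 1008.64.32 is €2.38/unit.
The additional-duty order on 1008.64.32 targets Drenistan, not Farar; it does not apply.
Duty = 3,626 × €2.38 = €8,629.88.
Total = €8,082.88 + €5,435.14 + €8,629.88 = €22,147.90.

€22,147.90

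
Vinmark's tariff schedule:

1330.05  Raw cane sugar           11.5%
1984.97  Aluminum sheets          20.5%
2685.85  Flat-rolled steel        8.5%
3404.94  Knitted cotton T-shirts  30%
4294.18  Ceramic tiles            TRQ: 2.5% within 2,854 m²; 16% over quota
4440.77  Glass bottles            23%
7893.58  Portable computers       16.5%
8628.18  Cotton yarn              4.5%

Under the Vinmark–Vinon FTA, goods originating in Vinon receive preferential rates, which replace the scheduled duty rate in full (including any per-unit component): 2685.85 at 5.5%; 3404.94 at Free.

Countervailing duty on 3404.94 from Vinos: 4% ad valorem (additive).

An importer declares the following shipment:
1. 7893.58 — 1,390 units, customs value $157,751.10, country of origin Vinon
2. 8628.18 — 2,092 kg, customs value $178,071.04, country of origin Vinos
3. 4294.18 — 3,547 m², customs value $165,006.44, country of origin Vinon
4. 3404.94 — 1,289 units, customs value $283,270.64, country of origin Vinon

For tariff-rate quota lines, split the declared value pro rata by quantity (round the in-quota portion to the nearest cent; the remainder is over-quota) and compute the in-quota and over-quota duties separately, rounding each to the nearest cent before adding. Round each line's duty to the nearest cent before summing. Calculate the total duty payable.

Line 1 (7893.58, Vinon, 1,390 units, $157,751.10):
Base rate for 7893.58 is 16.5%.
Origin Vinon is the FTA partner but 7893.58 is not on the preference list; base rate stands.
Duty = $157,751.10 × 16.5% = $26,028.93.
Line 2 (8628.18, Vinos, 2,092 kg, $178,071.04):
Base rate for 8628.18 is 4.5%.
Duty = $178,071.04 × 4.5% = $8,013.20.
Line 3 (4294.18, Vinon, 3,547 m², $165,006.44):
Code 4294.18 is under a tariff-rate quota (threshold 2,854 m²). In-quota: 2,854 m² at 2.5%; over-quota: 693 m² at 16%.
Pro-rata value split: in-quota = $165,006.44 × 2,854/3,547 = $132,768.08; over-quota = $165,006.44 − $132,768.08 = $32,238.36.
In-quota duty = $132,768.08 × 2.5% = $3,319.20. Over-quota duty = $32,238.36 × 16% = $5,158.14.
Line duty = $3,319.20 + $5,158.14 = $8,477.34.
Line 4 (3404.94, Vinon, 1,289 units, $283,270.64):
Base rate for 3404.94 is 30%.
Origin Vinon qualifies under the Vinmark–Vinon agreement and 3404.94 is covered: preferential rate Free applies instead.
The additional-duty order on 3404.94 targets Vinos, not Vinon; it does not apply.
Duty = $283,270.64 × 0% = $0.00.
Total = $26,028.93 + $8,013.20 + $8,477.34 + $0.00 = $42,519.47.

$42,519.47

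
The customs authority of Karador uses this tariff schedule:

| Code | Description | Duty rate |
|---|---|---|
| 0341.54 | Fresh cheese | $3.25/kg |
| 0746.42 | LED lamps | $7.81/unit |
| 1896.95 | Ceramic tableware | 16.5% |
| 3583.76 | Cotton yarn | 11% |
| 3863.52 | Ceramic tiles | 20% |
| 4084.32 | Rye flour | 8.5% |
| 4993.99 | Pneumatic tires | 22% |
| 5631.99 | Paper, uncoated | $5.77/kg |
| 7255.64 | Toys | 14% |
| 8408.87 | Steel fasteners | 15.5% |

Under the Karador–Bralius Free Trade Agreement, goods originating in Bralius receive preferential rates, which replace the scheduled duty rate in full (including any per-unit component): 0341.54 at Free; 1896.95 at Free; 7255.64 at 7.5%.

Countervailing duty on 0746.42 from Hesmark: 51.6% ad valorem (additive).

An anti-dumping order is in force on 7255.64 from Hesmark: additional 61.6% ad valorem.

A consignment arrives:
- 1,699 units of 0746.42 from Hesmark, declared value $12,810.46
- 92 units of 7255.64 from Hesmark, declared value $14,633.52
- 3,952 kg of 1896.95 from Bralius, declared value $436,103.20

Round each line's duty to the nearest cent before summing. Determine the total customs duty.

Line 1 (0746.42, Hesmark, 1,699 units, $12,810.46):
Base rate for 0746.42 is $7.81/unit.
Additional duty on 0746.42 from Hesmark: +51.6% ad valorem. Applied ad valorem rate = 51.6%.
Duty = $12,810.46 × 51.6% + 1,699 × $7.81 = $19,879.39.
Line 2 (7255.64, Hesmark, 92 units, $14,633.52):
Base rate for 7255.64 is 14%.
7255.64 has an FTA preferential rate, but origin Hesmark is not Bralius; base rate stands.
Additional duty on 7255.64 from Hesmark: +61.6%. Applied ad valorem rate: 14% + 61.6% = 75.6%.
Duty = $14,633.52 × 75.6% = $11,062.94.
Line 3 (1896.95, Bralius, 3,952 kg, $436,103.20):
Base rate for 1896.95 is 16.5%.
Origin Bralius qualifies under the Karador–Bralius agreement and 1896.95 is covered: preferential rate Free applies instead.
Duty = $436,103.20 × 0% = $0.00.
Total = $19,879.39 + $11,062.94 + $0.00 = $30,942.33.

$30,942.33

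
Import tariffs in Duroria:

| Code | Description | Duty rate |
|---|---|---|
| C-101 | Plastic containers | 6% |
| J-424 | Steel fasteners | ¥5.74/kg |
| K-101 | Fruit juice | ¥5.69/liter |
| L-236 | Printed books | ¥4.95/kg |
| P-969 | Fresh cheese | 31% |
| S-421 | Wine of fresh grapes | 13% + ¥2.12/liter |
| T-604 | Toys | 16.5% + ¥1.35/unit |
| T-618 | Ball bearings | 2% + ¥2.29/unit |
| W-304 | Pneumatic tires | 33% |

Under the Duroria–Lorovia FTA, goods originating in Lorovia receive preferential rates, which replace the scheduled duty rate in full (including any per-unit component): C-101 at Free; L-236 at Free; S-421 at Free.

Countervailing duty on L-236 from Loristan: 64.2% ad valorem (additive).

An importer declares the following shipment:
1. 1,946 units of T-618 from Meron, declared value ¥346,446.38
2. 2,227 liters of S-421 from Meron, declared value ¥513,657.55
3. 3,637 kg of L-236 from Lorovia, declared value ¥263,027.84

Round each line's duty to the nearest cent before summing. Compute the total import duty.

¥82,881.99

Line 1 (T-618, Meron, 1,946 units, ¥346,446.38):
Base rate for T-618 is 2% + ¥2.29/unit.
Duty = ¥346,446.38 × 2% + 1,946 × ¥2.29 = ¥11,385.27.
Line 2 (S-421, Meron, 2,227 liters, ¥513,657.55):
Base rate for S-421 is 13% + ¥2.12/liter.
S-421 has an FTA preferential rate, but origin Meron is not Lorovia; base rate stands.
Duty = ¥513,657.55 × 13% + 2,227 × ¥2.12 = ¥71,496.72.
Line 3 (L-236, Lorovia, 3,637 kg, ¥263,027.84):
Base rate for L-236 is ¥4.95/kg.
Origin Lorovia qualifies under the Duroria–Lorovia agreement and L-236 is covered: preferential rate Free applies instead.
The additional-duty order on L-236 targets Loristan, not Lorovia; it does not apply.
Duty = ¥263,027.84 × 0% = ¥0.00.
Total = ¥11,385.27 + ¥71,496.72 + ¥0.00 = ¥82,881.99.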